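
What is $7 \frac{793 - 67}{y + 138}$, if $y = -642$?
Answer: $- \frac{121}{12} \approx -10.083$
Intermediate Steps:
$7 \frac{793 - 67}{y + 138} = 7 \frac{793 - 67}{-642 + 138} = 7 \frac{726}{-504} = 7 \cdot 726 \left(- \frac{1}{504}\right) = 7 \left(- \frac{121}{84}\right) = - \frac{121}{12}$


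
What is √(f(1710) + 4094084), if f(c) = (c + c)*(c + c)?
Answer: 2*√3947621 ≈ 3973.7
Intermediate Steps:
f(c) = 4*c² (f(c) = (2*c)*(2*c) = 4*c²)
√(f(1710) + 4094084) = √(4*1710² + 4094084) = √(4*2924100 + 4094084) = √(11696400 + 4094084) = √15790484 = 2*√3947621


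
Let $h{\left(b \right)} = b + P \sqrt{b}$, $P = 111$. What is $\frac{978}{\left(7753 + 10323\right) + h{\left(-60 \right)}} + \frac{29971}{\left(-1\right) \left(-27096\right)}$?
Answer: $\frac{2556863328061}{2203687305384} - \frac{54279 i \sqrt{15}}{81328879} \approx 1.1603 - 0.0025848 i$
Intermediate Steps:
$h{\left(b \right)} = b + 111 \sqrt{b}$
$\frac{978}{\left(7753 + 10323\right) + h{\left(-60 \right)}} + \frac{29971}{\left(-1\right) \left(-27096\right)} = \frac{978}{\left(7753 + 10323\right) - \left(60 - 111 \sqrt{-60}\right)} + \frac{29971}{\left(-1\right) \left(-27096\right)} = \frac{978}{18076 - \left(60 - 111 \cdot 2 i \sqrt{15}\right)} + \frac{29971}{27096} = \frac{978}{18076 - \left(60 - 222 i \sqrt{15}\right)} + 29971 \cdot \frac{1}{27096} = \frac{978}{18016 + 222 i \sqrt{15}} + \frac{29971}{27096} = \frac{29971}{27096} + \frac{978}{18016 + 222 i \sqrt{15}}$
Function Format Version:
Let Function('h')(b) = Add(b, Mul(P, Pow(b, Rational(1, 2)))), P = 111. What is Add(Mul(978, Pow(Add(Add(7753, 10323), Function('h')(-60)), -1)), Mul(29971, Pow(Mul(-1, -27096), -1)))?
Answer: Add(Rational(2556863328061, 2203687305384), Mul(Rational(-54279, 81328879), I, Pow(15, Rational(1, 2)))) ≈ Add(1.1603, Mul(-0.0025848, I))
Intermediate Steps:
Function('h')(b) = Add(b, Mul(111, Pow(b, Rational(1, 2))))
Add(Mul(978, Pow(Add(Add(7753, 10323), Function('h')(-60)), -1)), Mul(29971, Pow(Mul(-1, -27096), -1))) = Add(Mul(978, Pow(Add(Add(7753, 10323), Add(-60, Mul(111, Pow(-60, Rational(1, 2))))), -1)), Mul(29971, Pow(Mul(-1, -27096), -1))) = Add(Mul(978, Pow(Add(18076, Add(-60, Mul(111, Mul(2, I, Pow(15, Rational(1, 2)))))), -1)), Mul(29971, Pow(27096, -1))) = Add(Mul(978, Pow(Add(18076, Add(-60, Mul(222, I, Pow(15, Rational(1, 2))))), -1)), Mul(29971, Rational(1, 27096))) = Add(Mul(978, Pow(Add(18016, Mul(222, I, Pow(15, Rational(1, 2)))), -1)), Rational(29971, 27096)) = Add(Rational(29971, 27096), Mul(978, Pow(Add(18016, Mul(222, I, Pow(15, Rational(1, 2)))), -1)))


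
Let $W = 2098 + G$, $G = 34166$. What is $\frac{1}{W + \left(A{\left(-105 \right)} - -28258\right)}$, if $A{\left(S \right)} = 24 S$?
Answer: $\frac{1}{62002} \approx 1.6128 \cdot 10^{-5}$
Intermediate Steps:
$W = 36264$ ($W = 2098 + 34166 = 36264$)
$\frac{1}{W + \left(A{\left(-105 \right)} - -28258\right)} = \frac{1}{36264 + \left(24 \left(-105\right) - -28258\right)} = \frac{1}{36264 + \left(-2520 + 28258\right)} = \frac{1}{36264 + 25738} = \frac{1}{62002}$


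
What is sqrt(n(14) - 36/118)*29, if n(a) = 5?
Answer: 29*sqrt(16343)/59 ≈ 62.836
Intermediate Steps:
sqrt(n(14) - 36/118)*29 = sqrt(5 - 36/118)*29 = sqrt(5 - 36*1/118)*29 = sqrt(5 - 18/59)*29 = sqrt(277/59)*29 = (sqrt(16343)/59)*29 = 29*sqrt(16343)/59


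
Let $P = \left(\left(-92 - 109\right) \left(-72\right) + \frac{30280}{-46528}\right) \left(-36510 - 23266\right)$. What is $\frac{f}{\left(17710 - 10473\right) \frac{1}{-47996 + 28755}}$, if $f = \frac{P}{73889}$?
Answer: $\frac{12100349775211984}{388752121811} \approx 31126.0$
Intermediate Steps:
$P = - \frac{628883622224}{727}$ ($P = \left(\left(-201\right) \left(-72\right) + 30280 \left(- \frac{1}{46528}\right)\right) \left(-59776\right) = \left(14472 - \frac{3785}{5816}\right) \left(-59776\right) = \frac{84165367}{5816} \left(-59776\right) = - \frac{628883622224}{727} \approx -8.6504 \cdot 10^{8}$)
$f = - \frac{628883622224}{53717303}$ ($f = - \frac{628883622224}{727 \cdot 73889} = \left(- \frac{628883622224}{727}\right) \frac{1}{73889} = - \frac{628883622224}{53717303} \approx -11707.0$)
$\frac{f}{\left(17710 - 10473\right) \frac{1}{-47996 + 28755}} = - \frac{628883622224}{53717303 \frac{17710 - 10473}{-47996 + 28755}} = - \frac{628883622224}{53717303 \frac{7237}{-19241}} = - \frac{628883622224}{53717303 \cdot 7237 \left(- \frac{1}{19241}\right)} = - \frac{628883622224}{53717303 \left(- \frac{7237}{19241}\right)} = \left(- \frac{628883622224}{53717303}\right) \left(- \frac{19241}{7237}\right) = \frac{12100349775211984}{388752121811}$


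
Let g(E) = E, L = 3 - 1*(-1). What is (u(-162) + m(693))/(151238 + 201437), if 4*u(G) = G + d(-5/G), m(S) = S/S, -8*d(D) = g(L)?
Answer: -317/2821400 ≈ -0.00011236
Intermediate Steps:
L = 4 (L = 3 + 1 = 4)
d(D) = -1/2 (d(D) = -1/8*4 = -1/2)
m(S) = 1
u(G) = -1/8 + G/4 (u(G) = (G - 1/2)/4 = (-1/2 + G)/4 = -1/8 + G/4)
(u(-162) + m(693))/(151238 + 201437) = ((-1/8 + (1/4)*(-162)) + 1)/(151238 + 201437) = ((-1/8 - 81/2) + 1)/352675 = (-325/8 + 1)*(1/352675) = -317/8*1/352675 = -317/2821400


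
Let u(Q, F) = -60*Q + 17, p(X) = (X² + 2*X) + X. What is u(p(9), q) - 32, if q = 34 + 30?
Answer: -6495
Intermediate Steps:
p(X) = X² + 3*X
q = 64
u(Q, F) = 17 - 60*Q
u(p(9), q) - 32 = (17 - 540*(3 + 9)) - 32 = (17 - 540*12) - 32 = (17 - 60*108) - 32 = (17 - 6480) - 32 = -6463 - 32 = -6495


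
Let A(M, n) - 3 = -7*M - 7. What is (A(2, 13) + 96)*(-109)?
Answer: -8502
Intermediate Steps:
A(M, n) = -4 - 7*M (A(M, n) = 3 + (-7*M - 7) = 3 + (-7 - 7*M) = -4 - 7*M)
(A(2, 13) + 96)*(-109) = ((-4 - 7*2) + 96)*(-109) = ((-4 - 14) + 96)*(-109) = (-18 + 96)*(-109) = 78*(-109) = -8502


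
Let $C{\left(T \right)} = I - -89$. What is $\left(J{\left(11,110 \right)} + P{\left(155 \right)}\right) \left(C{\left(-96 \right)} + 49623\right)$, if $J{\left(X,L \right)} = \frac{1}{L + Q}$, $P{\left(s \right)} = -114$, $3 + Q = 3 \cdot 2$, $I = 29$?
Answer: $- \frac{640713821}{113} \approx -5.67 \cdot 10^{6}$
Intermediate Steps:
$Q = 3$ ($Q = -3 + 3 \cdot 2 = -3 + 6 = 3$)
$J{\left(X,L \right)} = \frac{1}{3 + L}$ ($J{\left(X,L \right)} = \frac{1}{L + 3} = \frac{1}{3 + L}$)
$C{\left(T \right)} = 118$ ($C{\left(T \right)} = 29 - -89 = 29 + 89 = 118$)
$\left(J{\left(11,110 \right)} + P{\left(155 \right)}\right) \left(C{\left(-96 \right)} + 49623\right) = \left(\frac{1}{3 + 110} - 114\right) \left(118 + 49623\right) = \left(\frac{1}{113} - 114\right) 49741 = \left(- \frac{12881}{113}\right) 49741 = - \frac{640713821}{113}$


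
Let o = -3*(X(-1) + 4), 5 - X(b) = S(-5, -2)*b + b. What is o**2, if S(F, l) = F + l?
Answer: 81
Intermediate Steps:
X(b) = 5 + 6*b (X(b) = 5 - ((-5 - 2)*b + b) = 5 - (-7*b + b) = 5 - (-6)*b = 5 + 6*b)
o = -9 (o = -3*((5 + 6*(-1)) + 4) = -3*((5 - 6) + 4) = -3*(-1 + 4) = -3*3 = -9)
o**2 = (-9)**2 = 81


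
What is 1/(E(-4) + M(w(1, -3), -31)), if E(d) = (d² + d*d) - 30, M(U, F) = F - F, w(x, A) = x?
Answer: ½ ≈ 0.50000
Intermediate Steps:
M(U, F) = 0
E(d) = -30 + 2*d² (E(d) = (d² + d²) - 30 = 2*d² - 30 = -30 + 2*d²)
1/(E(-4) + M(w(1, -3), -31)) = 1/((-30 + 2*(-4)²) + 0) = 1/((-30 + 2*16) + 0) = 1/((-30 + 32) + 0) = 1/(2 + 0) = 1/2 = ½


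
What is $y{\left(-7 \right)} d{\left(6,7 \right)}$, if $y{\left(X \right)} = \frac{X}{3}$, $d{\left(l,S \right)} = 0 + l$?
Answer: $-14$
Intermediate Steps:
$d{\left(l,S \right)} = l$
$y{\left(X \right)} = \frac{X}{3}$ ($y{\left(X \right)} = X \frac{1}{3} = \frac{X}{3}$)
$y{\left(-7 \right)} d{\left(6,7 \right)} = \frac{1}{3} \left(-7\right) 6 = \left(- \frac{7}{3}\right) 6 = -14$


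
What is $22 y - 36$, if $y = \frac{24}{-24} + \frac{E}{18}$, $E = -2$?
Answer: $- \frac{544}{9} \approx -60.444$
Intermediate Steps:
$y = - \frac{10}{9}$ ($y = \frac{24}{-24} - \frac{2}{18} = 24 \left(- \frac{1}{24}\right) - \frac{1}{9} = -1 - \frac{1}{9} = - \frac{10}{9} \approx -1.1111$)
$22 y - 36 = 22 \left(- \frac{10}{9}\right) - 36 = - \frac{220}{9} - 36 = - \frac{544}{9}$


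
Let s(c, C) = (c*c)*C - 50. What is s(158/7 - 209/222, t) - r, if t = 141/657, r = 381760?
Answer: -201873455886097/528866604 ≈ -3.8171e+5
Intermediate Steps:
t = 47/219 (t = 141*(1/657) = 47/219 ≈ 0.21461)
s(c, C) = -50 + C*c**2 (s(c, C) = c**2*C - 50 = C*c**2 - 50 = -50 + C*c**2)
s(158/7 - 209/222, t) - r = (-50 + 47*(158/7 - 209/222)**2/219) - 1*381760 = (-50 + 47*(158*(1/7) - 209*1/222)**2/219) - 381760 = (-50 + 47*(158/7 - 209/222)**2/219) - 381760 = (-50 + 47*(33613/1554)**2/219) - 381760 = (-50 + (47/219)*(1129833769/2414916)) - 381760 = (-50 + 53102187143/528866604) - 381760 = 26658856943/528866604 - 381760 = -201873455886097/528866604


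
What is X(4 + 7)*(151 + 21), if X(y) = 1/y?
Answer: 172/11 ≈ 15.636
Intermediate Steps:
X(4 + 7)*(151 + 21) = (151 + 21)/(4 + 7) = 172/11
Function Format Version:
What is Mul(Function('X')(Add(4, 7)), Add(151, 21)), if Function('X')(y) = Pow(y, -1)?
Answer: Rational(172, 11) ≈ 15.636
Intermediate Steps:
Mul(Function('X')(Add(4, 7)), Add(151, 21)) = Mul(Pow(Add(4, 7), -1), Add(151, 21)) = Mul(Pow(11, -1), 172) = Mul(Rational(1, 11), 172) = Rational(172, 11)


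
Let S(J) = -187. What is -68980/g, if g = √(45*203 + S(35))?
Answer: -34490*√2237/2237 ≈ -729.22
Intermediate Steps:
g = 2*√2237 (g = √(45*203 - 187) = √(9135 - 187) = √8948 = 2*√2237 ≈ 94.594)
-68980/g = -68980*√2237/4474 = -34490*√2237/2237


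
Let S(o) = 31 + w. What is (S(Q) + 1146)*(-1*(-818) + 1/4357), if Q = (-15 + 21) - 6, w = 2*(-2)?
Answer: 4180603671/4357 ≈ 9.5951e+5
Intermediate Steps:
w = -4
Q = 0 (Q = 6 - 6 = 0)
S(o) = 27 (S(o) = 31 - 4 = 27)
(S(Q) + 1146)*(-1*(-818) + 1/4357) = (27 + 1146)*(-1*(-818) + 1/4357) = 1173*(818 + 1/4357) = 1173*(3564027/4357) = 4180603671/4357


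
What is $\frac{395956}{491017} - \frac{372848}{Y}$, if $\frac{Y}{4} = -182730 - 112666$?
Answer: $\frac{40683123795}{36261114433} \approx 1.1219$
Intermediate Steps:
$Y = -1181584$ ($Y = 4 \left(-182730 - 112666\right) = 4 \left(-295396\right) = -1181584$)
$\frac{395956}{491017} - \frac{372848}{Y} = \frac{395956}{491017} - \frac{372848}{-1181584} = 395956 \cdot \frac{1}{491017} - - \frac{23303}{73849} = \frac{395956}{491017} + \frac{23303}{73849} = \frac{40683123795}{36261114433}$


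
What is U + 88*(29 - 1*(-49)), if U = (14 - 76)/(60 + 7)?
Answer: 459826/67 ≈ 6863.1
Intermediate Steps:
U = -62/67 ≈ -0.92537
U + 88*(29 - 1*(-49)) = -62/67 + 88*(29 - 1*(-49)) = -62/67 + 88*(29 + 49) = -62/67 + 88*78 = -62/67 + 6864 = 459826/67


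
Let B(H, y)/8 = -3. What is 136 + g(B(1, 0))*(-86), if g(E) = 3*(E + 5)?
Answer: 5038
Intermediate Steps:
B(H, y) = -24 (B(H, y) = 8*(-3) = -24)
g(E) = 15 + 3*E (g(E) = 3*(5 + E) = 15 + 3*E)
136 + g(B(1, 0))*(-86) = 136 + (15 + 3*(-24))*(-86) = 136 + (15 - 72)*(-86) = 136 - 57*(-86) = 136 + 4902 = 5038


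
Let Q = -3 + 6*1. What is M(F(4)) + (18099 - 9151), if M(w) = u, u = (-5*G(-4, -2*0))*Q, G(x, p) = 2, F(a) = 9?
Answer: 8918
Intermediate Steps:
Q = 3 (Q = -3 + 6 = 3)
u = -30 (u = -5*2*3 = -10*3 = -30)
M(w) = -30
M(F(4)) + (18099 - 9151) = -30 + (18099 - 9151) = -30 + 8948 = 8918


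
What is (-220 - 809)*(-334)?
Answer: 343686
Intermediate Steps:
(-220 - 809)*(-334) = -1029*(-334) = 343686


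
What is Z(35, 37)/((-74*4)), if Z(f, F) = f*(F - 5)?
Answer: -140/37 ≈ -3.7838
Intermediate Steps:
Z(f, F) = f*(-5 + F)
Z(35, 37)/((-74*4)) = (35*(-5 + 37))/((-74*4)) = (35*32)/(-296) = 1120*(-1/296) = -140/37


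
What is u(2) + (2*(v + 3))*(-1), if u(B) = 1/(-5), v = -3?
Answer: -1/5 ≈ -0.20000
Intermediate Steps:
u(B) = -1/5
u(2) + (2*(v + 3))*(-1) = -1/5 + (2*(-3 + 3))*(-1) = -1/5 + (2*0)*(-1) = -1/5 + 0*(-1) = -1/5 + 0 = -1/5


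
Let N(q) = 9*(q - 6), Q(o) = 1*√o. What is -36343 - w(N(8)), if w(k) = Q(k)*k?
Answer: -36343 - 54*√2 ≈ -36419.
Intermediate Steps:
Q(o) = √o
N(q) = -54 + 9*q (N(q) = 9*(-6 + q) = -54 + 9*q)
w(k) = k^(3/2) (w(k) = √k*k = k^(3/2))
-36343 - w(N(8)) = -36343 - (-54 + 9*8)^(3/2) = -36343 - (-54 + 72)^(3/2) = -36343 - 18^(3/2) = -36343 - 54*√2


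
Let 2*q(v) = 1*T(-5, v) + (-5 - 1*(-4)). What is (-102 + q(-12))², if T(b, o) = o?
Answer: 47089/4 ≈ 11772.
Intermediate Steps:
q(v) = -½ + v/2 (q(v) = (1*v + (-5 - 1*(-4)))/2 = (v + (-5 + 4))/2 = (v - 1)/2 = (-1 + v)/2 = -½ + v/2)
(-102 + q(-12))² = (-102 + (-½ + (½)*(-12)))² = (-102 + (-½ - 6))² = (-102 - 13/2)² = (-217/2)² = 47089/4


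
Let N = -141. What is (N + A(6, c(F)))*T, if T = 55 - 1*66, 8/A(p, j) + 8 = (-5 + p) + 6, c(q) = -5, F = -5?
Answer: 1639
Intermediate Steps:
A(p, j) = 8/(-7 + p) (A(p, j) = 8/(-8 + ((-5 + p) + 6)) = 8/(-8 + (1 + p)) = 8/(-7 + p))
T = -11 (T = 55 - 66 = -11)
(N + A(6, c(F)))*T = (-141 + 8/(-7 + 6))*(-11) = (-141 + 8/(-1))*(-11) = (-141 + 8*(-1))*(-11) = (-141 - 8)*(-11) = -149*(-11) = 1639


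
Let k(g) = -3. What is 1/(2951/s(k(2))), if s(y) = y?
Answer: -3/2951 ≈ -0.0010166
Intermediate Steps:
1/(2951/s(k(2))) = 1/(2951/(-3)) = 1/(2951*(-1/3)) = 1/(-2951/3) = -3/2951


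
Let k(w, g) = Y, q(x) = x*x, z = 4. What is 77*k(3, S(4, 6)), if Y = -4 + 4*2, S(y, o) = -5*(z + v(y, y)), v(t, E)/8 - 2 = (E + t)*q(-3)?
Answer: 308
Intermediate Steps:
q(x) = x²
v(t, E) = 16 + 72*E + 72*t (v(t, E) = 16 + 8*((E + t)*(-3)²) = 16 + 8*((E + t)*9) = 16 + 8*(9*E + 9*t) = 16 + (72*E + 72*t) = 16 + 72*E + 72*t)
S(y, o) = -100 - 720*y (S(y, o) = -5*(4 + (16 + 72*y + 72*y)) = -5*(4 + (16 + 144*y)) = -5*(20 + 144*y) = -100 - 720*y)
Y = 4 (Y = -4 + 8 = 4)
k(w, g) = 4
77*k(3, S(4, 6)) = 77*4 = 308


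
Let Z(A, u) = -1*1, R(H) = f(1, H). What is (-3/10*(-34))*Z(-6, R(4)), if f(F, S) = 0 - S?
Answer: -51/5 ≈ -10.200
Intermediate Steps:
f(F, S) = -S
R(H) = -H
Z(A, u) = -1
(-3/10*(-34))*Z(-6, R(4)) = (-3/10*(-34))*(-1) = (-3*⅒*(-34))*(-1) = -3/10*(-34)*(-1) = (51/5)*(-1) = -51/5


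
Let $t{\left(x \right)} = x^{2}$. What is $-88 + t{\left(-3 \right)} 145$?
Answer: $1217$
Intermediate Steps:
$-88 + t{\left(-3 \right)} 145 = -88 + \left(-3\right)^{2} \cdot 145 = -88 + 9 \cdot 145 = -88 + 1305 = 1217$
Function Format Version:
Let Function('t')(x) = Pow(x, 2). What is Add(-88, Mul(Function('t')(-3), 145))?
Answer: 1217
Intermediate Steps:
Add(-88, Mul(Function('t')(-3), 145)) = Add(-88, Mul(Pow(-3, 2), 145)) = Add(-88, Mul(9, 145)) = Add(-88, 1305) = 1217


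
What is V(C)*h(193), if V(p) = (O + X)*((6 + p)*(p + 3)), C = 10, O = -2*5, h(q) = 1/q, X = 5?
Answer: -1040/193 ≈ -5.3886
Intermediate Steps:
O = -10
V(p) = -5*(3 + p)*(6 + p) (V(p) = (-10 + 5)*((6 + p)*(p + 3)) = -5*(6 + p)*(3 + p) = -5*(3 + p)*(6 + p))
V(C)*h(193) = (-90 - 45*10 - 5*10²)/193 = (-90 - 450 - 5*100)*(1/193) = (-90 - 450 - 500)*(1/193) = -1040*1/193 = -1040/193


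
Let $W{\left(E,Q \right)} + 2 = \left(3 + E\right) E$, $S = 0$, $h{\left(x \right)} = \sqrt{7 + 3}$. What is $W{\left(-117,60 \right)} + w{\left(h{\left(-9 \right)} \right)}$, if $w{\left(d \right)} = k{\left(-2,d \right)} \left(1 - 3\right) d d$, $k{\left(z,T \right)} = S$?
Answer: $13336$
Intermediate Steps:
$h{\left(x \right)} = \sqrt{10}$
$k{\left(z,T \right)} = 0$
$W{\left(E,Q \right)} = -2 + E \left(3 + E\right)$ ($W{\left(E,Q \right)} = -2 + \left(3 + E\right) E = -2 + E \left(3 + E\right)$)
$w{\left(d \right)} = 0$ ($w{\left(d \right)} = 0 \left(1 - 3\right) d d = 0 \left(-2\right) d d = 0 d d = 0 d = 0$)
$W{\left(-117,60 \right)} + w{\left(h{\left(-9 \right)} \right)} = \left(-2 + \left(-117\right)^{2} + 3 \left(-117\right)\right) + 0 = \left(-2 + 13689 - 351\right) + 0 = 13336 + 0 = 13336$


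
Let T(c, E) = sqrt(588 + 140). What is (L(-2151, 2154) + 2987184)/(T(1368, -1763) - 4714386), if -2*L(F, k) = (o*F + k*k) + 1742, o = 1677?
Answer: -11644856355441/22225435356268 - 4940137*sqrt(182)/22225435356268 ≈ -0.52395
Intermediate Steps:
T(c, E) = 2*sqrt(182) (T(c, E) = sqrt(728) = 2*sqrt(182))
L(F, k) = -871 - 1677*F/2 - k**2/2 (L(F, k) = -((1677*F + k*k) + 1742)/2 = -((1677*F + k**2) + 1742)/2 = -((k**2 + 1677*F) + 1742)/2 = -(1742 + k**2 + 1677*F)/2 = -871 - 1677*F/2 - k**2/2)
(L(-2151, 2154) + 2987184)/(T(1368, -1763) - 4714386) = ((-871 - 1677/2*(-2151) - 1/2*2154**2) + 2987184)/(2*sqrt(182) - 4714386) = ((-871 + 3607227/2 - 1/2*4639716) + 2987184)/(-4714386 + 2*sqrt(182)) = ((-871 + 3607227/2 - 2319858) + 2987184)/(-4714386 + 2*sqrt(182)) = (-1034231/2 + 2987184)/(-4714386 + 2*sqrt(182)) = 4940137/(2*(-4714386 + 2*sqrt(182)))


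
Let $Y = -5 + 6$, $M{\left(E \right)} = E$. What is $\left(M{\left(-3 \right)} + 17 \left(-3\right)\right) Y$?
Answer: $-54$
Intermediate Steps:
$Y = 1$
$\left(M{\left(-3 \right)} + 17 \left(-3\right)\right) Y = \left(-3 + 17 \left(-3\right)\right) 1 = \left(-3 - 51\right) 1 = \left(-54\right) 1 = -54$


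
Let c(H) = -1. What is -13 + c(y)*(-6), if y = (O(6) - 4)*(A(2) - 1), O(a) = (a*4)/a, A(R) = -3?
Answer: -7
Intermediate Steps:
O(a) = 4 (O(a) = (4*a)/a = 4)
y = 0 (y = (4 - 4)*(-3 - 1) = 0*(-4) = 0)
-13 + c(y)*(-6) = -13 - 1*(-6) = -13 + 6 = -7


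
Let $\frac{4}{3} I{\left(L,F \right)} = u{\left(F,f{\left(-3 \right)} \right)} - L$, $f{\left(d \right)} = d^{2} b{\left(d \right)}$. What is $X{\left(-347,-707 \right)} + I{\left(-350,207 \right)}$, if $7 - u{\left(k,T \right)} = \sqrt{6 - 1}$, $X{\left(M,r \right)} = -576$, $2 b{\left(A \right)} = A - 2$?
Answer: $- \frac{1233}{4} - \frac{3 \sqrt{5}}{4} \approx -309.93$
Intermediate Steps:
$b{\left(A \right)} = -1 + \frac{A}{2}$ ($b{\left(A \right)} = \frac{A - 2}{2} = \frac{-2 + A}{2} = -1 + \frac{A}{2}$)
$f{\left(d \right)} = d^{2} \left(-1 + \frac{d}{2}\right)$
$u{\left(k,T \right)} = 7 - \sqrt{5}$ ($u{\left(k,T \right)} = 7 - \sqrt{6 - 1} = 7 - \sqrt{5}$)
$I{\left(L,F \right)} = \frac{21}{4} - \frac{3 L}{4} - \frac{3 \sqrt{5}}{4}$ ($I{\left(L,F \right)} = \frac{3 \left(\left(7 - \sqrt{5}\right) - L\right)}{4} = \frac{3 \left(7 - L - \sqrt{5}\right)}{4} = \frac{21}{4} - \frac{3 L}{4} - \frac{3 \sqrt{5}}{4}$)
$X{\left(-347,-707 \right)} + I{\left(-350,207 \right)} = -576 - \left(- \frac{1071}{4} + \frac{3 \sqrt{5}}{4}\right) = -576 + \left(\frac{21}{4} + \frac{525}{2} - \frac{3 \sqrt{5}}{4}\right) = -576 + \left(\frac{1071}{4} - \frac{3 \sqrt{5}}{4}\right) = - \frac{1233}{4} - \frac{3 \sqrt{5}}{4}$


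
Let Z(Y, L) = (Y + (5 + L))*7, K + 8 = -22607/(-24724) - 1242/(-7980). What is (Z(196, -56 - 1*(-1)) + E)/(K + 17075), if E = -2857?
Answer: -4310011300/40089141487 ≈ -0.10751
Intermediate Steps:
K = -16277013/2348780 (K = -8 + (-22607/(-24724) - 1242/(-7980)) = -8 + (-22607*(-1/24724) - 1242*(-1/7980)) = -8 + (22607/24724 + 207/1330) = -8 + 2513227/2348780 = -16277013/2348780 ≈ -6.9300)
Z(Y, L) = 35 + 7*L + 7*Y (Z(Y, L) = (5 + L + Y)*7 = 35 + 7*L + 7*Y)
(Z(196, -56 - 1*(-1)) + E)/(K + 17075) = ((35 + 7*(-56 - 1*(-1)) + 7*196) - 2857)/(-16277013/2348780 + 17075) = ((35 + 7*(-56 + 1) + 1372) - 2857)/(40089141487/2348780) = ((35 + 7*(-55) + 1372) - 2857)*(2348780/40089141487) = ((35 - 385 + 1372) - 2857)*(2348780/40089141487) = (1022 - 2857)*(2348780/40089141487) = -1835*2348780/40089141487 = -4310011300/40089141487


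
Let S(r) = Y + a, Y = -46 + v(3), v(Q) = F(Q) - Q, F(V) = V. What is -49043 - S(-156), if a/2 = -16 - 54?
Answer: -48857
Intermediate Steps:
a = -140 (a = 2*(-16 - 54) = 2*(-70) = -140)
v(Q) = 0 (v(Q) = Q - Q = 0)
Y = -46 (Y = -46 + 0 = -46)
S(r) = -186 (S(r) = -46 - 140 = -186)
-49043 - S(-156) = -49043 - 1*(-186) = -49043 + 186 = -48857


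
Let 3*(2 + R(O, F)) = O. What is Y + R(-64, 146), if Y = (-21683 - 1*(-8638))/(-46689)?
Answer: -1076365/46689 ≈ -23.054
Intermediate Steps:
R(O, F) = -2 + O/3
Y = 13045/46689 (Y = (-21683 + 8638)*(-1/46689) = -13045*(-1/46689) = 13045/46689 ≈ 0.27940)
Y + R(-64, 146) = 13045/46689 + (-2 + (⅓)*(-64)) = 13045/46689 + (-2 - 64/3) = 13045/46689 - 70/3 = -1076365/46689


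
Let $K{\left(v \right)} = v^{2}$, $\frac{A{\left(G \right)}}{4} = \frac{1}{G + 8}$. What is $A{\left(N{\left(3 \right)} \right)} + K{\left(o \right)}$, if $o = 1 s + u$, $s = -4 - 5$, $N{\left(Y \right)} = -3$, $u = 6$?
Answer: $\frac{49}{5} \approx 9.8$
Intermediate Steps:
$A{\left(G \right)} = \frac{4}{8 + G}$ ($A{\left(G \right)} = \frac{4}{G + 8} = \frac{4}{8 + G}$)
$s = -9$ ($s = -4 - 5 = -9$)
$o = -3$ ($o = 1 \left(-9\right) + 6 = -9 + 6 = -3$)
$A{\left(N{\left(3 \right)} \right)} + K{\left(o \right)} = \frac{4}{8 - 3} + \left(-3\right)^{2} = \frac{4}{5} + 9 = \frac{49}{5}$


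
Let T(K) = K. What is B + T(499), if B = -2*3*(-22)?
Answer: 631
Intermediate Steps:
B = 132 (B = -6*(-22) = 132)
B + T(499) = 132 + 499 = 631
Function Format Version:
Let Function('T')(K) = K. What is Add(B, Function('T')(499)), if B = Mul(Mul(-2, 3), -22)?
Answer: 631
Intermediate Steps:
B = 132 (B = Mul(-6, -22) = 132)
Add(B, Function('T')(499)) = Add(132, 499) = 631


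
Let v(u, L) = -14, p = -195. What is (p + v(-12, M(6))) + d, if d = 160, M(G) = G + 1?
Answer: -49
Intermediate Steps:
M(G) = 1 + G
(p + v(-12, M(6))) + d = (-195 - 14) + 160 = -209 + 160 = -49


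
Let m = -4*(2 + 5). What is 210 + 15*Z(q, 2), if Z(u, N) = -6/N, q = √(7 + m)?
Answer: 165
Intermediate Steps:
m = -28 (m = -4*7 = -28)
q = I*√21 (q = √(7 - 28) = √(-21) = I*√21 ≈ 4.5826*I)
210 + 15*Z(q, 2) = 210 + 15*(-6/2) = 210 + 15*(-6*½) = 210 + 15*(-3) = 210 - 45 = 165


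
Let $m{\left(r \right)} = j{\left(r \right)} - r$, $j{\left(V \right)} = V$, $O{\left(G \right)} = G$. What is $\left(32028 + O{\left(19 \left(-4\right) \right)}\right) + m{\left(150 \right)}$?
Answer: $31952$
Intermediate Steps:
$m{\left(r \right)} = 0$ ($m{\left(r \right)} = r - r = 0$)
$\left(32028 + O{\left(19 \left(-4\right) \right)}\right) + m{\left(150 \right)} = \left(32028 + 19 \left(-4\right)\right) + 0 = \left(32028 - 76\right) + 0 = 31952 + 0 = 31952$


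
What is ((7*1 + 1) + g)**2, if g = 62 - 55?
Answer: 225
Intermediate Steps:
g = 7
((7*1 + 1) + g)**2 = ((7*1 + 1) + 7)**2 = ((7 + 1) + 7)**2 = (8 + 7)**2 = 15**2 = 225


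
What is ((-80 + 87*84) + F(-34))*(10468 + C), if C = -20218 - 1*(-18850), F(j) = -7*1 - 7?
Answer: 65647400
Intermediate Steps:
F(j) = -14 (F(j) = -7 - 7 = -14)
C = -1368 (C = -20218 + 18850 = -1368)
((-80 + 87*84) + F(-34))*(10468 + C) = ((-80 + 87*84) - 14)*(10468 - 1368) = ((-80 + 7308) - 14)*9100 = (7228 - 14)*9100 = 7214*9100 = 65647400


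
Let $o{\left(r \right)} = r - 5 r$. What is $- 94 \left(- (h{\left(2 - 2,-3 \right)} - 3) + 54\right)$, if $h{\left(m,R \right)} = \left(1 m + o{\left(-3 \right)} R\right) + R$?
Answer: $-9024$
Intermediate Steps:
$o{\left(r \right)} = - 4 r$
$h{\left(m,R \right)} = m + 13 R$ ($h{\left(m,R \right)} = \left(1 m + \left(-4\right) \left(-3\right) R\right) + R = \left(m + 12 R\right) + R = m + 13 R$)
$- 94 \left(- (h{\left(2 - 2,-3 \right)} - 3) + 54\right) = - 94 \left(- (\left(\left(2 - 2\right) + 13 \left(-3\right)\right) - 3) + 54\right) = - 94 \left(- (\left(\left(2 - 2\right) - 39\right) - 3) + 54\right) = - 94 \left(- (\left(0 - 39\right) - 3) + 54\right) = - 94 \left(- (-39 - 3) + 54\right) = - 94 \left(\left(-1\right) \left(-42\right) + 54\right) = - 94 \left(42 + 54\right) = \left(-94\right) 96 = -9024$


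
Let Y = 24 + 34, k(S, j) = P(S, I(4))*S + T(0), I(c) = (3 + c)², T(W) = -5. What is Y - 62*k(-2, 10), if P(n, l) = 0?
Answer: 368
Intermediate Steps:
k(S, j) = -5 (k(S, j) = 0*S - 5 = 0 - 5 = -5)
Y = 58
Y - 62*k(-2, 10) = 58 - 62*(-5) = 58 + 310 = 368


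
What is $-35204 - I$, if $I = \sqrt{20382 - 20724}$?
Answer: $-35204 - 3 i \sqrt{38} \approx -35204.0 - 18.493 i$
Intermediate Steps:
$I = 3 i \sqrt{38}$ ($I = \sqrt{-342} = 3 i \sqrt{38} \approx 18.493 i$)
$-35204 - I = -35204 - 3 i \sqrt{38}$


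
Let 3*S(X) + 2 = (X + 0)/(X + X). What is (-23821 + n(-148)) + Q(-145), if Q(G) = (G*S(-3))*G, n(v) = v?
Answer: -68963/2 ≈ -34482.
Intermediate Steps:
S(X) = -½ (S(X) = -⅔ + ((X + 0)/(X + X))/3 = -⅔ + (X/((2*X)))/3 = -⅔ + (X*(1/(2*X)))/3 = -⅔ + (⅓)*(½) = -⅔ + ⅙ = -½)
Q(G) = -G²/2 (Q(G) = (G*(-½))*G = (-G/2)*G = -G²/2)
(-23821 + n(-148)) + Q(-145) = (-23821 - 148) - ½*(-145)² = -23969 - ½*21025 = -23969 - 21025/2 = -68963/2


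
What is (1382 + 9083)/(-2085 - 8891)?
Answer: -1495/1568 ≈ -0.95344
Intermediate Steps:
(1382 + 9083)/(-2085 - 8891) = 10465/(-10976) = 10465*(-1/10976) = -1495/1568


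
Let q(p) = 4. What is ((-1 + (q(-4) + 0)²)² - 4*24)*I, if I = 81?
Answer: 10449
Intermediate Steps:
((-1 + (q(-4) + 0)²)² - 4*24)*I = ((-1 + (4 + 0)²)² - 4*24)*81 = ((-1 + 4²)² - 96)*81 = ((-1 + 16)² - 96)*81 = (15² - 96)*81 = (225 - 96)*81 = 129*81 = 10449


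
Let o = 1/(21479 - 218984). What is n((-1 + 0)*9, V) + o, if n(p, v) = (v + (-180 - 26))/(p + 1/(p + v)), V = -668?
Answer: 5311968518/54708885 ≈ 97.095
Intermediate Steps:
n(p, v) = (-206 + v)/(p + 1/(p + v)) (n(p, v) = (v - 206)/(p + 1/(p + v)) = (-206 + v)/(p + 1/(p + v)))
o = -1/197505 (o = 1/(-197505) = -1/197505 ≈ -5.0632e-6)
n((-1 + 0)*9, V) + o = ((-668)² - 206*(-1 + 0)*9 - 206*(-668) + ((-1 + 0)*9)*(-668))/(1 + ((-1 + 0)*9)² + ((-1 + 0)*9)*(-668)) - 1/197505 = (446224 - (-206)*9 + 137608 - 1*9*(-668))/(1 + (-1*9)² - 1*9*(-668)) - 1/197505 = (446224 - 206*(-9) + 137608 - 9*(-668))/(1 + (-9)² - 9*(-668)) - 1/197505 = (446224 + 1854 + 137608 + 6012)/(1 + 81 + 6012) - 1/197505 = 591698/6094 - 1/197505 = (1/6094)*591698 - 1/197505 = 295849/3047 - 1/197505 = 5311968518/54708885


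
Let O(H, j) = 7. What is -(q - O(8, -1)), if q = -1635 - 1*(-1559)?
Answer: 83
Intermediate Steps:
q = -76 (q = -1635 + 1559 = -76)
-(q - O(8, -1)) = -(-76 - 1*7) = -(-76 - 7) = -1*(-83) = 83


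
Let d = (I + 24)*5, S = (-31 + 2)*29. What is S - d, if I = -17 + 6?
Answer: -906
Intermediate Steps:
I = -11
S = -841 (S = -29*29 = -841)
d = 65 (d = (-11 + 24)*5 = 13*5 = 65)
S - d = -841 - 1*65 = -841 - 65 = -906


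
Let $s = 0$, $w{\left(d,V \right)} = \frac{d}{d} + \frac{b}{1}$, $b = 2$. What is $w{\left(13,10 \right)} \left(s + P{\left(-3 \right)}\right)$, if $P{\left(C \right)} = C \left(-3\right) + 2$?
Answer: $33$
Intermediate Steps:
$P{\left(C \right)} = 2 - 3 C$ ($P{\left(C \right)} = - 3 C + 2 = 2 - 3 C$)
$w{\left(d,V \right)} = 3$ ($w{\left(d,V \right)} = \frac{d}{d} + \frac{2}{1} = 1 + 2 \cdot 1 = 1 + 2 = 3$)
$w{\left(13,10 \right)} \left(s + P{\left(-3 \right)}\right) = 3 \left(0 + \left(2 - -9\right)\right) = 3 \left(0 + \left(2 + 9\right)\right) = 3 \left(0 + 11\right) = 3 \cdot 11 = 33$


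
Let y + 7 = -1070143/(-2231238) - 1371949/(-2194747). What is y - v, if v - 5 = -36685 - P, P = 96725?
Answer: 653255803597320511/4897002906786 ≈ 1.3340e+5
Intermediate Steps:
y = -28869182465819/4897002906786 (y = -7 + (-1070143/(-2231238) - 1371949/(-2194747)) = -7 + (-1070143*(-1/2231238) - 1371949*(-1/2194747)) = -7 + (1070143/2231238 + 1371949/2194747) = -7 + 5409837881683/4897002906786 = -28869182465819/4897002906786 ≈ -5.8953)
v = -133405 (v = 5 + (-36685 - 1*96725) = 5 + (-36685 - 96725) = 5 - 133410 = -133405)
y - v = -28869182465819/4897002906786 - 1*(-133405) = -28869182465819/4897002906786 + 133405 = 653255803597320511/4897002906786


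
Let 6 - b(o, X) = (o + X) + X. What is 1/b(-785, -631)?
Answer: 1/2053 ≈ 0.00048709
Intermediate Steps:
b(o, X) = 6 - o - 2*X (b(o, X) = 6 - ((o + X) + X) = 6 - ((X + o) + X) = 6 - (o + 2*X) = 6 + (-o - 2*X) = 6 - o - 2*X)
1/b(-785, -631) = 1/(6 - 1*(-785) - 2*(-631)) = 1/(6 + 785 + 1262) = 1/2053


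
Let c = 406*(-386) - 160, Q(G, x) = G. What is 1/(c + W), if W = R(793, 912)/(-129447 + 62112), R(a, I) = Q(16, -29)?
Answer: -67335/10563245476 ≈ -6.3745e-6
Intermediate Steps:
R(a, I) = 16
c = -156876 (c = -156716 - 160 = -156876)
W = -16/67335 (W = 16/(-129447 + 62112) = 16/(-67335) = 16*(-1/67335) = -16/67335 ≈ -0.00023762)
1/(c + W) = 1/(-156876 - 16/67335) = 1/(-10563245476/67335) = -67335/10563245476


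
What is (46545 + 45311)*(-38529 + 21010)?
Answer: -1609225264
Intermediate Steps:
(46545 + 45311)*(-38529 + 21010) = 91856*(-17519) = -1609225264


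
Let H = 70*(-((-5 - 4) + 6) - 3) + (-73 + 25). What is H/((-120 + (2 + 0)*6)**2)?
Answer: -1/243 ≈ -0.0041152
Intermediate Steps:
H = -48 (H = 70*(-(-9 + 6) - 3) - 48 = 70*(-1*(-3) - 3) - 48 = 70*(3 - 3) - 48 = 70*0 - 48 = 0 - 48 = -48)
H/((-120 + (2 + 0)*6)**2) = -48/(-120 + (2 + 0)*6)**2 = -48/(-120 + 2*6)**2 = -48/(-120 + 12)**2 = -48/((-108)**2) = -48/11664 = -48*1/11664 = -1/243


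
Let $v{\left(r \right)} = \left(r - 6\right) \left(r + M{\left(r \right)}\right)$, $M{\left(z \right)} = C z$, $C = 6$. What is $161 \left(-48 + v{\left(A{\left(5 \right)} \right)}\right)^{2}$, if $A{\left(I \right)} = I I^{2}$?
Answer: $1743955530569$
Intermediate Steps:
$M{\left(z \right)} = 6 z$
$A{\left(I \right)} = I^{3}$
$v{\left(r \right)} = 7 r \left(-6 + r\right)$ ($v{\left(r \right)} = \left(r - 6\right) \left(r + 6 r\right) = \left(-6 + r\right) 7 r = 7 r \left(-6 + r\right)$)
$161 \left(-48 + v{\left(A{\left(5 \right)} \right)}\right)^{2} = 161 \left(-48 + 7 \cdot 5^{3} \left(-6 + 5^{3}\right)\right)^{2} = 161 \left(-48 + 7 \cdot 125 \left(-6 + 125\right)\right)^{2} = 161 \left(-48 + 7 \cdot 125 \cdot 119\right)^{2} = 161 \left(-48 + 104125\right)^{2} = 161 \cdot 104077^{2} = 161 \cdot 10832021929 = 1743955530569$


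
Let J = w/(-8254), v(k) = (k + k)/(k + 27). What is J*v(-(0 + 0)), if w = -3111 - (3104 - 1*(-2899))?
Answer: 0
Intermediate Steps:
w = -9114 (w = -3111 - (3104 + 2899) = -3111 - 1*6003 = -3111 - 6003 = -9114)
v(k) = 2*k/(27 + k) (v(k) = (2*k)/(27 + k) = 2*k/(27 + k))
J = 4557/4127 (J = -9114/(-8254) = -9114*(-1/8254) = 4557/4127 ≈ 1.1042)
J*v(-(0 + 0)) = 4557*(2*(-(0 + 0))/(27 - (0 + 0)))/4127 = 4557*(2*(-1*0)/(27 - 1*0))/4127 = 4557*(2*0/(27 + 0))/4127 = 4557*(2*0/27)/4127 = 4557*(2*0*(1/27))/4127 = (4557/4127)*0 = 0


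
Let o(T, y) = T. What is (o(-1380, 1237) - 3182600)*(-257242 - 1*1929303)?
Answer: 6961915549100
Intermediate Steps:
(o(-1380, 1237) - 3182600)*(-257242 - 1*1929303) = (-1380 - 3182600)*(-257242 - 1*1929303) = -3183980*(-257242 - 1929303) = -3183980*(-2186545) = 6961915549100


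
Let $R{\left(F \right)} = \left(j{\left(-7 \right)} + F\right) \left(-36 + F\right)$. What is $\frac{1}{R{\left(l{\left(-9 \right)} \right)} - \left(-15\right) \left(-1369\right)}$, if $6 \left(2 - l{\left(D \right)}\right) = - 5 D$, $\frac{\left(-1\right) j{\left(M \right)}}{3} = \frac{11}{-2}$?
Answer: $- \frac{2}{41983} \approx -4.7638 \cdot 10^{-5}$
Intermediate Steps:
$j{\left(M \right)} = \frac{33}{2}$ ($j{\left(M \right)} = - 3 \frac{11}{-2} = - 3 \cdot 11 \left(- \frac{1}{2}\right) = \left(-3\right) \left(- \frac{11}{2}\right) = \frac{33}{2}$)
$l{\left(D \right)} = 2 + \frac{5 D}{6}$ ($l{\left(D \right)} = 2 - \frac{\left(-5\right) D}{6} = 2 + \frac{5 D}{6}$)
$R{\left(F \right)} = \left(-36 + F\right) \left(\frac{33}{2} + F\right)$ ($R{\left(F \right)} = \left(\frac{33}{2} + F\right) \left(-36 + F\right) = \left(-36 + F\right) \left(\frac{33}{2} + F\right)$)
$\frac{1}{R{\left(l{\left(-9 \right)} \right)} - \left(-15\right) \left(-1369\right)} = \frac{1}{\left(-594 + \left(2 + \frac{5}{6} \left(-9\right)\right)^{2} - \frac{39 \left(2 + \frac{5}{6} \left(-9\right)\right)}{2}\right) - \left(-15\right) \left(-1369\right)} = \frac{1}{\left(-594 + \left(2 - \frac{15}{2}\right)^{2} - \frac{39 \left(2 - \frac{15}{2}\right)}{2}\right) - 20535} = \frac{1}{\left(-594 + \left(- \frac{11}{2}\right)^{2} - - \frac{429}{4}\right) - 20535} = \frac{1}{\left(-594 + \frac{121}{4} + \frac{429}{4}\right) - 20535} = \frac{1}{- \frac{913}{2} - 20535} = \frac{1}{- \frac{41983}{2}} = - \frac{2}{41983}$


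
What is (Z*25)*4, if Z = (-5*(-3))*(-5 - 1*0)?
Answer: -7500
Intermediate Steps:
Z = -75 (Z = 15*(-5 + 0) = 15*(-5) = -75)
(Z*25)*4 = -75*25*4 = -1875*4 = -7500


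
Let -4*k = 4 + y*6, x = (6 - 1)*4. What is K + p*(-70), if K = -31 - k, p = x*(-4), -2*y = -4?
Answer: 5573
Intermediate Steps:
x = 20 (x = 5*4 = 20)
y = 2 (y = -1/2*(-4) = 2)
k = -4 (k = -(4 + 2*6)/4 = -(4 + 12)/4 = -1/4*16 = -4)
p = -80 (p = 20*(-4) = -80)
K = -27 (K = -31 - 1*(-4) = -31 + 4 = -27)
K + p*(-70) = -27 - 80*(-70) = -27 + 5600 = 5573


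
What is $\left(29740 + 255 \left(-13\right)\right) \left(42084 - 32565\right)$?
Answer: $251539575$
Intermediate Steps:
$\left(29740 + 255 \left(-13\right)\right) \left(42084 - 32565\right) = \left(29740 - 3315\right) 9519 = 26425 \cdot 9519 = 251539575$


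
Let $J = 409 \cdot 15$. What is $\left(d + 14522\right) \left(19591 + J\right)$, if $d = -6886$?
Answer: $196443736$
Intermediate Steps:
$J = 6135$
$\left(d + 14522\right) \left(19591 + J\right) = \left(-6886 + 14522\right) \left(19591 + 6135\right) = 7636 \cdot 25726 = 196443736$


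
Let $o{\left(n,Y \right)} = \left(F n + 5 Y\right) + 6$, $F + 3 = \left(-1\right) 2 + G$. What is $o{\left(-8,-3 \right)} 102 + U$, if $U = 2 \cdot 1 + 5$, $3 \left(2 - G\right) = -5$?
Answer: $177$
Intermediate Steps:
$G = \frac{11}{3}$ ($G = 2 - - \frac{5}{3} = 2 + \frac{5}{3} = \frac{11}{3} \approx 3.6667$)
$F = - \frac{4}{3}$ ($F = -3 + \left(\left(-1\right) 2 + \frac{11}{3}\right) = -3 + \left(-2 + \frac{11}{3}\right) = -3 + \frac{5}{3} = - \frac{4}{3} \approx -1.3333$)
$o{\left(n,Y \right)} = 6 + 5 Y - \frac{4 n}{3}$ ($o{\left(n,Y \right)} = \left(- \frac{4 n}{3} + 5 Y\right) + 6 = \left(5 Y - \frac{4 n}{3}\right) + 6 = 6 + 5 Y - \frac{4 n}{3}$)
$U = 7$ ($U = 2 + 5 = 7$)
$o{\left(-8,-3 \right)} 102 + U = \left(6 + 5 \left(-3\right) - - \frac{32}{3}\right) 102 + 7 = \left(6 - 15 + \frac{32}{3}\right) 102 + 7 = \frac{5}{3} \cdot 102 + 7 = 170 + 7 = 177$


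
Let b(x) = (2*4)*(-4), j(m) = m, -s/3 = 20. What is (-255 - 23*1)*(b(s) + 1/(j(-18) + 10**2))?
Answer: 364597/41 ≈ 8892.6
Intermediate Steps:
s = -60 (s = -3*20 = -60)
b(x) = -32 (b(x) = 8*(-4) = -32)
(-255 - 23*1)*(b(s) + 1/(j(-18) + 10**2)) = (-255 - 23*1)*(-32 + 1/(-18 + 10**2)) = (-255 - 23)*(-32 + 1/(-18 + 100)) = -278*(-32 + 1/82) = -278*(-2623/82) = 364597/41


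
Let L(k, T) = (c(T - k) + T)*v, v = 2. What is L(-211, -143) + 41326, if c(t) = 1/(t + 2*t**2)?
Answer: 191164321/4658 ≈ 41040.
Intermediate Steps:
L(k, T) = 2*T + 2/((T - k)*(1 - 2*k + 2*T)) (L(k, T) = (1/((T - k)*(1 + 2*(T - k))) + T)*2 = (1/((T - k)*(1 + (-2*k + 2*T))) + T)*2 = (1/((T - k)*(1 - 2*k + 2*T)) + T)*2 = (T + 1/((T - k)*(1 - 2*k + 2*T)))*2 = 2*T + 2/((T - k)*(1 - 2*k + 2*T)))
L(-211, -143) + 41326 = (2*(-143) + 2/((-143 - 1*(-211))*(1 - 2*(-211) + 2*(-143)))) + 41326 = (-286 + 2/((-143 + 211)*(1 + 422 - 286))) + 41326 = (-286 + 2/(68*137)) + 41326 = (-286 + 2*(1/68)*(1/137)) + 41326 = (-286 + 1/4658) + 41326 = -1332187/4658 + 41326 = 191164321/4658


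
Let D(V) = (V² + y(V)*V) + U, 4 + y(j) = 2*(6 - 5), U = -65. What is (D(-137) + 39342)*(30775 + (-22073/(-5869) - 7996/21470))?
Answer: 22618278475193952/12600743 ≈ 1.7950e+9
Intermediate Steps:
y(j) = -2 (y(j) = -4 + 2*(6 - 5) = -4 + 2*1 = -4 + 2 = -2)
D(V) = -65 + V² - 2*V (D(V) = (V² - 2*V) - 65 = -65 + V² - 2*V)
(D(-137) + 39342)*(30775 + (-22073/(-5869) - 7996/21470)) = ((-65 + (-137)² - 2*(-137)) + 39342)*(30775 + (-22073/(-5869) - 7996/21470)) = ((-65 + 18769 + 274) + 39342)*(30775 + (-22073*(-1/5869) - 7996*1/21470)) = (18978 + 39342)*(30775 + (22073/5869 - 3998/10735)) = 58320*(30775 + 213489393/63003715) = 58320*(1939152818518/63003715) = 22618278475193952/12600743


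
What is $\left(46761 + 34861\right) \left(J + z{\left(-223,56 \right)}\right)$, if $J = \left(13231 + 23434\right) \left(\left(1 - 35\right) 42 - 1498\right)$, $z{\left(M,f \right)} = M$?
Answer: $-8756572465086$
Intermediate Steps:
$J = -107281790$ ($J = 36665 \left(\left(-34\right) 42 - 1498\right) = 36665 \left(-1428 - 1498\right) = 36665 \left(-2926\right) = -107281790$)
$\left(46761 + 34861\right) \left(J + z{\left(-223,56 \right)}\right) = \left(46761 + 34861\right) \left(-107281790 - 223\right) = 81622 \left(-107282013\right) = -8756572465086$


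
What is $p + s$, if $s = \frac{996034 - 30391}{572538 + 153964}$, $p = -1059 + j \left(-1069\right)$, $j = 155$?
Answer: $- \frac{17306592695}{103786} \approx -1.6675 \cdot 10^{5}$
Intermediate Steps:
$p = -166754$ ($p = -1059 + 155 \left(-1069\right) = -1059 - 165695 = -166754$)
$s = \frac{137949}{103786}$ ($s = \frac{965643}{726502} = 965643 \cdot \frac{1}{726502} = \frac{137949}{103786} \approx 1.3292$)
$p + s = -166754 + \frac{137949}{103786} = - \frac{17306592695}{103786}$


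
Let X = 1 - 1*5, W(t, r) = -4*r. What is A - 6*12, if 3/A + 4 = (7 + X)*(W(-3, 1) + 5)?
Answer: -75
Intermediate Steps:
X = -4 (X = 1 - 5 = -4)
A = -3 (A = 3/(-4 + (7 - 4)*(-4*1 + 5)) = 3/(-4 + 3*(-4 + 5)) = 3/(-4 + 3*1) = 3/(-4 + 3) = 3/(-1) = 3*(-1) = -3)
A - 6*12 = -3 - 6*12 = -3 - 72 = -75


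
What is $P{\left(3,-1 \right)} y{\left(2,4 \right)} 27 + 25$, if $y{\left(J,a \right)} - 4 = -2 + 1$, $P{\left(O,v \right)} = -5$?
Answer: $-380$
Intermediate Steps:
$y{\left(J,a \right)} = 3$ ($y{\left(J,a \right)} = 4 + \left(-2 + 1\right) = 4 - 1 = 3$)
$P{\left(3,-1 \right)} y{\left(2,4 \right)} 27 + 25 = \left(-5\right) 3 \cdot 27 + 25 = \left(-15\right) 27 + 25 = -405 + 25 = -380$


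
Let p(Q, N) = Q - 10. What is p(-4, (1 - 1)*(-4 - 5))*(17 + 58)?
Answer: -1050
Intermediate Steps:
p(Q, N) = -10 + Q
p(-4, (1 - 1)*(-4 - 5))*(17 + 58) = (-10 - 4)*(17 + 58) = -14*75 = -1050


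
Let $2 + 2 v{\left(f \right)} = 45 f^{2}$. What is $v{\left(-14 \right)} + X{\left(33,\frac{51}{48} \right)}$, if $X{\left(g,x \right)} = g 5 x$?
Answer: $\frac{73349}{16} \approx 4584.3$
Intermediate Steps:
$X{\left(g,x \right)} = 5 g x$
$v{\left(f \right)} = -1 + \frac{45 f^{2}}{2}$
$v{\left(-14 \right)} + X{\left(33,\frac{51}{48} \right)} = \left(-1 + \frac{45 \left(-14\right)^{2}}{2}\right) + 5 \cdot 33 \cdot \frac{51}{48} = \left(-1 + \frac{45}{2} \cdot 196\right) + 5 \cdot 33 \cdot 51 \cdot \frac{1}{48} = \left(-1 + 4410\right) + 5 \cdot 33 \cdot \frac{17}{16} = 4409 + \frac{2805}{16} = \frac{73349}{16}$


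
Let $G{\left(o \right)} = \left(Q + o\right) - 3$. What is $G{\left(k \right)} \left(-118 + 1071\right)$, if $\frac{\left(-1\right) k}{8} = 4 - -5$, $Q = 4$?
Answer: $-67663$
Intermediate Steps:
$k = -72$ ($k = - 8 \left(4 - -5\right) = - 8 \left(4 + 5\right) = \left(-8\right) 9 = -72$)
$G{\left(o \right)} = 1 + o$ ($G{\left(o \right)} = \left(4 + o\right) - 3 = 1 + o$)
$G{\left(k \right)} \left(-118 + 1071\right) = \left(1 - 72\right) \left(-118 + 1071\right) = \left(-71\right) 953 = -67663$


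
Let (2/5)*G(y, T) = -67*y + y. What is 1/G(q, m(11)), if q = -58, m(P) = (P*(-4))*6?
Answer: 1/9570 ≈ 0.00010449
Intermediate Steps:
m(P) = -24*P (m(P) = -4*P*6 = -24*P)
G(y, T) = -165*y (G(y, T) = 5*(-67*y + y)/2 = 5*(-66*y)/2 = -165*y)
1/G(q, m(11)) = 1/(-165*(-58)) = 1/9570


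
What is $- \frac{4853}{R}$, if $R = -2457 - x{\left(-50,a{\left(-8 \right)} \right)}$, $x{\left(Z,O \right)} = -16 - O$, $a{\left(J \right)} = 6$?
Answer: $\frac{4853}{2435} \approx 1.993$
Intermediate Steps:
$R = -2435$ ($R = -2457 - \left(-16 - 6\right) = -2457 - -22 = -2457 + 22 = -2435$)
$- \frac{4853}{R} = - \frac{4853}{-2435} = \left(-4853\right) \left(- \frac{1}{2435}\right) = \frac{4853}{2435}$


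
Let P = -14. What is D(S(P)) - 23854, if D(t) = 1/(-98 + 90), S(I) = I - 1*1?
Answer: -190833/8 ≈ -23854.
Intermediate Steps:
S(I) = -1 + I (S(I) = I - 1 = -1 + I)
D(t) = -⅛ (D(t) = 1/(-8) = -⅛)
D(S(P)) - 23854 = -⅛ - 23854 = -190833/8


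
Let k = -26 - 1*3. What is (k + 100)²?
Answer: 5041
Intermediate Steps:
k = -29 (k = -26 - 3 = -29)
(k + 100)² = (-29 + 100)² = 71² = 5041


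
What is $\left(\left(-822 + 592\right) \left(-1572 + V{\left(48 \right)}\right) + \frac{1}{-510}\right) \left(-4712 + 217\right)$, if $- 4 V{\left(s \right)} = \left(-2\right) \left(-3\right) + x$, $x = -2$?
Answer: $- \frac{165877096201}{102} \approx -1.6262 \cdot 10^{9}$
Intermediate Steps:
$V{\left(s \right)} = -1$ ($V{\left(s \right)} = - \frac{\left(-2\right) \left(-3\right) - 2}{4} = - \frac{6 - 2}{4} = \left(- \frac{1}{4}\right) 4 = -1$)
$\left(\left(-822 + 592\right) \left(-1572 + V{\left(48 \right)}\right) + \frac{1}{-510}\right) \left(-4712 + 217\right) = \left(\left(-822 + 592\right) \left(-1572 - 1\right) + \frac{1}{-510}\right) \left(-4712 + 217\right) = \left(\left(-230\right) \left(-1573\right) - \frac{1}{510}\right) \left(-4495\right) = \left(361790 - \frac{1}{510}\right) \left(-4495\right) = \frac{184512899}{510} \left(-4495\right) = - \frac{165877096201}{102}$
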